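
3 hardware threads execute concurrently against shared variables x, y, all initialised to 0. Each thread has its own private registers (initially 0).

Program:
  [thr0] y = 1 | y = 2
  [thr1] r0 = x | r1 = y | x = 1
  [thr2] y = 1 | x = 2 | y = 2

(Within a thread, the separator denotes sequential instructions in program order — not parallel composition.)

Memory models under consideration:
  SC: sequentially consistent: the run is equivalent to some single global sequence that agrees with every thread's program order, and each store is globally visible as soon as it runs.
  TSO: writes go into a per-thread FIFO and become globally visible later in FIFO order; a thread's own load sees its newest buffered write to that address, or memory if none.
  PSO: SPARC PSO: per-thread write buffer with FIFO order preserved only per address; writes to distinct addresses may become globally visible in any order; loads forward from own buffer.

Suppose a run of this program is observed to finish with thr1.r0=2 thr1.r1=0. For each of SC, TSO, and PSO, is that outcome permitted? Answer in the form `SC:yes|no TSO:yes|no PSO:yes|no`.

outcome vector order: (thr1.r0,thr1.r1)
SC: 5 outcomes — {<0 0> <0 1> <0 2> <2 1> <2 2>}
TSO: 5 outcomes — {<0 0> <0 1> <0 2> <2 1> <2 2>}
PSO: 6 outcomes — {<0 0> <0 1> <0 2> <2 0> <2 1> <2 2>}
target <2 0> ∈ {PSO}

SC:no TSO:no PSO:yes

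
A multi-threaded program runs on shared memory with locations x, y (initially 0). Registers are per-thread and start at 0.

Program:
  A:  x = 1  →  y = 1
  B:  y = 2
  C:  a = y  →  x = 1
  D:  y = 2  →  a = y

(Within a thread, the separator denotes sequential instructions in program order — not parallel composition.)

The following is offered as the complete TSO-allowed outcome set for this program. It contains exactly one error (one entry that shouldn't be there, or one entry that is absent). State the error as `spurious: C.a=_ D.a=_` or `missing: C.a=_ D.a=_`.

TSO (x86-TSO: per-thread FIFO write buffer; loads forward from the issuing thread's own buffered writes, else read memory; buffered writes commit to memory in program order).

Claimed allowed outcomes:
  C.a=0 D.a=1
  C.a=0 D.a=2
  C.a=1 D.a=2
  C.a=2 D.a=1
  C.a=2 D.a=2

outcome vector order: (C.a,D.a)
[TSO] allowed = {(0,1); (0,2); (1,1); (1,2); (2,1); (2,2)}
TSO∖claimed = {(1,1)}

missing: C.a=1 D.a=1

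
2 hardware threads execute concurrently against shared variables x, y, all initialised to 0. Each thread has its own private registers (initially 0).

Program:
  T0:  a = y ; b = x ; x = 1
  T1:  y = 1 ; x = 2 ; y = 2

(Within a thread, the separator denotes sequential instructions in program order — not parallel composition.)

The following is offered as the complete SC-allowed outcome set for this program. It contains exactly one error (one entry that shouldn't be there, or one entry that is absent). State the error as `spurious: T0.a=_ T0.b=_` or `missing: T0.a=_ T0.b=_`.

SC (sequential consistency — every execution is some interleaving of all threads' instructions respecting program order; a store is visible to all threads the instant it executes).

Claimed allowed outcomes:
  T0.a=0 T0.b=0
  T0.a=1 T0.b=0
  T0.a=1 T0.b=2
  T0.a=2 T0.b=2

missing: T0.a=0 T0.b=2

outcome vector order: (T0.a,T0.b)
under SC → 00; 02; 10; 12; 22
SC∖claimed = {02}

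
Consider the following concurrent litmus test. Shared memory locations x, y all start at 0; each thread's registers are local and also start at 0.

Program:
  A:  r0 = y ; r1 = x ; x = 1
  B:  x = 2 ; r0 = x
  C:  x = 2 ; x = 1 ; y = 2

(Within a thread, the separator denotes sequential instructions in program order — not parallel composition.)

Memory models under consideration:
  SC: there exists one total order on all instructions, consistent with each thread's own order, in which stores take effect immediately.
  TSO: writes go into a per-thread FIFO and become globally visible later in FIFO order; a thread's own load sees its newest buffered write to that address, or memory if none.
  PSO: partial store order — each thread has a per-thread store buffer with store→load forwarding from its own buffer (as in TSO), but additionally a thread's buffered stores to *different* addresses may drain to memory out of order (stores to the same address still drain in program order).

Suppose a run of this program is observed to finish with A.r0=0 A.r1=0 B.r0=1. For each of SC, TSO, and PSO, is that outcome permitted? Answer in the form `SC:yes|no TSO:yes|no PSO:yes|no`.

SC:yes TSO:yes PSO:yes

outcome vector order: (A.r0,A.r1,B.r0)
[SC] allowed = {<0 0 1>, <0 0 2>, <0 1 1>, <0 1 2>, <0 2 1>, <0 2 2>, <2 1 1>, <2 1 2>, <2 2 1>, <2 2 2>}
[TSO] allowed = {<0 0 1>, <0 0 2>, <0 1 1>, <0 1 2>, <0 2 1>, <0 2 2>, <2 1 1>, <2 1 2>, <2 2 1>, <2 2 2>}
[PSO] allowed = {<0 0 1>, <0 0 2>, <0 1 1>, <0 1 2>, <0 2 1>, <0 2 2>, <2 0 1>, <2 0 2>, <2 1 1>, <2 1 2>, <2 2 1>, <2 2 2>}
target <0 0 1> ∈ {SC,TSO,PSO}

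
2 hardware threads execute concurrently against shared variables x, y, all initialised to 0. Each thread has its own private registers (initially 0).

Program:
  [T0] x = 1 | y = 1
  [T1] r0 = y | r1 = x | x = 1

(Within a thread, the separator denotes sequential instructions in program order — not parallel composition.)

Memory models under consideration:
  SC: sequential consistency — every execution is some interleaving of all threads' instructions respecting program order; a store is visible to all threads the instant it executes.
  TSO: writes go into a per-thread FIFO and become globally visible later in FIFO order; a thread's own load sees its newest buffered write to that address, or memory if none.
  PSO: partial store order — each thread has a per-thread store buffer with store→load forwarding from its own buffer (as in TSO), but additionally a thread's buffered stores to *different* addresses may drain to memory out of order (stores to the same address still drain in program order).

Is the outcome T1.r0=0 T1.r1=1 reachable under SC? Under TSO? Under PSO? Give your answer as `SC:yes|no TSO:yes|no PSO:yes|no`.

SC:yes TSO:yes PSO:yes

outcome vector order: (T1.r0,T1.r1)
SC (3): (0,0); (0,1); (1,1)
TSO (3): (0,0); (0,1); (1,1)
PSO (4): (0,0); (0,1); (1,0); (1,1)
target (0,1) ∈ {SC,TSO,PSO}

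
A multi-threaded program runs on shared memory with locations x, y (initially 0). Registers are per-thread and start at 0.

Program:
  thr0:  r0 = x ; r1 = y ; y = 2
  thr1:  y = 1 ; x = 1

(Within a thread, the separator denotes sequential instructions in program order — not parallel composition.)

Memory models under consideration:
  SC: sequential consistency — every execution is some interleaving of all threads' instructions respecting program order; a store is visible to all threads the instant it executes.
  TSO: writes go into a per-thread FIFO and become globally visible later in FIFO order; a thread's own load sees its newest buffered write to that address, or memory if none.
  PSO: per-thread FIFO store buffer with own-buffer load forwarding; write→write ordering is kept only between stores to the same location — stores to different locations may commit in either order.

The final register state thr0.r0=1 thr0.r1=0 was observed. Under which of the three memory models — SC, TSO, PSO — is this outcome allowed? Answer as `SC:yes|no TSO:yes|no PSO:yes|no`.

SC:no TSO:no PSO:yes

outcome vector order: (thr0.r0,thr0.r1)
SC: 3 outcomes — {<0 0>; <0 1>; <1 1>}
TSO: 3 outcomes — {<0 0>; <0 1>; <1 1>}
PSO: 4 outcomes — {<0 0>; <0 1>; <1 0>; <1 1>}
target <1 0> ∈ {PSO}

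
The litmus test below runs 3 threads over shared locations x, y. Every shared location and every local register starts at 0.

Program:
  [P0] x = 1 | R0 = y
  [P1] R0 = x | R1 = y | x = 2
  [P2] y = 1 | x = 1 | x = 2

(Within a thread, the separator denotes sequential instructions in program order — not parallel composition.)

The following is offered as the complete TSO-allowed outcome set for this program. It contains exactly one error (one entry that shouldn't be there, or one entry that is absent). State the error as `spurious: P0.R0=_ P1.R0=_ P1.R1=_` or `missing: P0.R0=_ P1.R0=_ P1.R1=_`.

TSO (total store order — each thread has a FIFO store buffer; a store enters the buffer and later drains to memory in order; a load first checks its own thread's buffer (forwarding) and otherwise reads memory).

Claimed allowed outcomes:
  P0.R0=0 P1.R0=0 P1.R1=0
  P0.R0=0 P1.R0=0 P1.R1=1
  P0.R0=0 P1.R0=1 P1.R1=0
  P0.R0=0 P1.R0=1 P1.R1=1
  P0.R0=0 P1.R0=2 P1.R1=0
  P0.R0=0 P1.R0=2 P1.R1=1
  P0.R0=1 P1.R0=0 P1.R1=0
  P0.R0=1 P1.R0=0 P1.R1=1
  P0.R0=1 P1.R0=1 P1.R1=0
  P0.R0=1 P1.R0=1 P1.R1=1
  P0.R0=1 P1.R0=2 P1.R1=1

outcome vector order: (P0.R0,P1.R0,P1.R1)
TSO: 10 outcomes — {0/0/0, 0/0/1, 0/1/0, 0/1/1, 0/2/1, 1/0/0, 1/0/1, 1/1/0, 1/1/1, 1/2/1}
claimed∖TSO = {0/2/0}

spurious: P0.R0=0 P1.R0=2 P1.R1=0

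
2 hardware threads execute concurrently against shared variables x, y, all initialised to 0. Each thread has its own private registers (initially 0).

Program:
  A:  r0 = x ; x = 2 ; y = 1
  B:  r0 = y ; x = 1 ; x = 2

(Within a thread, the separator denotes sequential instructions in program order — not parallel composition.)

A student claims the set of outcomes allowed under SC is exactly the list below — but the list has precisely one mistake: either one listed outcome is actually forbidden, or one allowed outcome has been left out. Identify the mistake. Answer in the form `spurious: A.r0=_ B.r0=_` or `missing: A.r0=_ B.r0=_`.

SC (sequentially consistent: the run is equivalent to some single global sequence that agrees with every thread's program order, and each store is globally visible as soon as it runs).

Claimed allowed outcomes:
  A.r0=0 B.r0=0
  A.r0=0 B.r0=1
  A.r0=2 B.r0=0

outcome vector order: (A.r0,B.r0)
SC (4): <0 0> <0 1> <1 0> <2 0>
SC∖claimed = {<1 0>}

missing: A.r0=1 B.r0=0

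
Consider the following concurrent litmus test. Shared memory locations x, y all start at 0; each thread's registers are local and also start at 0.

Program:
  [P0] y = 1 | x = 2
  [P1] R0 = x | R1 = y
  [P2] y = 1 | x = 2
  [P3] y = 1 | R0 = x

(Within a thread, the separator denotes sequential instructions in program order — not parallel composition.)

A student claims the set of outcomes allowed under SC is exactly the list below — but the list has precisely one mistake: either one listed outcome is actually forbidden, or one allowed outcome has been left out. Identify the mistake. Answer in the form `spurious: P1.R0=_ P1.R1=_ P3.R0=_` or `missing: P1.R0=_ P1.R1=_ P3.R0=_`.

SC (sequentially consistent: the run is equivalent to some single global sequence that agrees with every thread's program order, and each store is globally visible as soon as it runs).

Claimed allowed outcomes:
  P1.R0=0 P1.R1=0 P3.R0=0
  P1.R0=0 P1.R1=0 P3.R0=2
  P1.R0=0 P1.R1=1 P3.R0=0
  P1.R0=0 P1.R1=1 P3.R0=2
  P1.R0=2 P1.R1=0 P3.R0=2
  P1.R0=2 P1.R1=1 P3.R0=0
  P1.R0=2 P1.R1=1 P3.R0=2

spurious: P1.R0=2 P1.R1=0 P3.R0=2

outcome vector order: (P1.R0,P1.R1,P3.R0)
SC: 6 outcomes — {<0 0 0>, <0 0 2>, <0 1 0>, <0 1 2>, <2 1 0>, <2 1 2>}
claimed∖SC = {<2 0 2>}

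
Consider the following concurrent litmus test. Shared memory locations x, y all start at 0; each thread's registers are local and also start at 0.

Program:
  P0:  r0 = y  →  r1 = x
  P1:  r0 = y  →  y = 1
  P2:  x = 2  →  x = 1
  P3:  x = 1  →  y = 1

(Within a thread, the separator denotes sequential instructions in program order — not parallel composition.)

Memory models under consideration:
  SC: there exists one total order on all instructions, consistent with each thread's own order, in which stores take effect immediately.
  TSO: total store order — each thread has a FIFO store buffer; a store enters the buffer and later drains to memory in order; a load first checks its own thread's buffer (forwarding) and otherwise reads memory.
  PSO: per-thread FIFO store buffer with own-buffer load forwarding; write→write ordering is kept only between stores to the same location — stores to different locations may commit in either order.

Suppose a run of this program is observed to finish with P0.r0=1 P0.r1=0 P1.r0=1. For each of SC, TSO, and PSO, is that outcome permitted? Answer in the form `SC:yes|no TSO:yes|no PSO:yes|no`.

SC:no TSO:no PSO:yes

outcome vector order: (P0.r0,P0.r1,P1.r0)
[SC] allowed = {0/0/0; 0/0/1; 0/1/0; 0/1/1; 0/2/0; 0/2/1; 1/0/0; 1/1/0; 1/1/1; 1/2/0; 1/2/1}
[TSO] allowed = {0/0/0; 0/0/1; 0/1/0; 0/1/1; 0/2/0; 0/2/1; 1/0/0; 1/1/0; 1/1/1; 1/2/0; 1/2/1}
[PSO] allowed = {0/0/0; 0/0/1; 0/1/0; 0/1/1; 0/2/0; 0/2/1; 1/0/0; 1/0/1; 1/1/0; 1/1/1; 1/2/0; 1/2/1}
target 1/0/1 ∈ {PSO}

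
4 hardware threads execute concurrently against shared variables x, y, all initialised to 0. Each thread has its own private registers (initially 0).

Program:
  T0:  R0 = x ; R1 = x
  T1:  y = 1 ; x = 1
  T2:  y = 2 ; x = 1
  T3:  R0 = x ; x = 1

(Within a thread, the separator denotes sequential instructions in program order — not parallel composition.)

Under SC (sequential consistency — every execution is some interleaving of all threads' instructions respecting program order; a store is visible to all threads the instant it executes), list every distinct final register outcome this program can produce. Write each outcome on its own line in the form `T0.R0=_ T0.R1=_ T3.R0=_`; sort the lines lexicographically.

T0.R0=0 T0.R1=0 T3.R0=0
T0.R0=0 T0.R1=0 T3.R0=1
T0.R0=0 T0.R1=1 T3.R0=0
T0.R0=0 T0.R1=1 T3.R0=1
T0.R0=1 T0.R1=1 T3.R0=0
T0.R0=1 T0.R1=1 T3.R0=1

outcome vector order: (T0.R0,T0.R1,T3.R0)
|SC outcomes| = 6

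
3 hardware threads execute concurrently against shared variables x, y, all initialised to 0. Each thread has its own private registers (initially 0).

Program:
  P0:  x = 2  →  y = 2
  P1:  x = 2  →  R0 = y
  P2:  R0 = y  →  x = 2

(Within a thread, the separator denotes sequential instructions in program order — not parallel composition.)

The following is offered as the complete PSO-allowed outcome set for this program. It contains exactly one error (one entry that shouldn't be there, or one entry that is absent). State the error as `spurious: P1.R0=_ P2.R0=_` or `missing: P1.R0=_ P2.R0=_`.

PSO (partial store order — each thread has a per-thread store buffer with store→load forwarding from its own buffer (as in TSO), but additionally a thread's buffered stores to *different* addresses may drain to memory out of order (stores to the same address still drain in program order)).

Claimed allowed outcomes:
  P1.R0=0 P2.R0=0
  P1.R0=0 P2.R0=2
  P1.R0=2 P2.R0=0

outcome vector order: (P1.R0,P2.R0)
PSO: 4 outcomes — {<0 0>, <0 2>, <2 0>, <2 2>}
PSO∖claimed = {<2 2>}

missing: P1.R0=2 P2.R0=2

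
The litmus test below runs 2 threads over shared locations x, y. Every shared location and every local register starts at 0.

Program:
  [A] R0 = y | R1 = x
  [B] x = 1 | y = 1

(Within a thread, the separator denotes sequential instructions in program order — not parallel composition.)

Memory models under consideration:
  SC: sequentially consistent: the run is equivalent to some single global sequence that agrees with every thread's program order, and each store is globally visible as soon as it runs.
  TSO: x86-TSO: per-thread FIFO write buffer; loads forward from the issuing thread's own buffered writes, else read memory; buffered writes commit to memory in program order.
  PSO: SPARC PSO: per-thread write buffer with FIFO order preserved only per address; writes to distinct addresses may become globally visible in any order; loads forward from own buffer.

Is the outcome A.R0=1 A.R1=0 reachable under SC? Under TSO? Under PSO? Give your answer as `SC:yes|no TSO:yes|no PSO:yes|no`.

SC:no TSO:no PSO:yes

outcome vector order: (A.R0,A.R1)
under SC → 00 01 11
under TSO → 00 01 11
under PSO → 00 01 10 11
target 10 ∈ {PSO}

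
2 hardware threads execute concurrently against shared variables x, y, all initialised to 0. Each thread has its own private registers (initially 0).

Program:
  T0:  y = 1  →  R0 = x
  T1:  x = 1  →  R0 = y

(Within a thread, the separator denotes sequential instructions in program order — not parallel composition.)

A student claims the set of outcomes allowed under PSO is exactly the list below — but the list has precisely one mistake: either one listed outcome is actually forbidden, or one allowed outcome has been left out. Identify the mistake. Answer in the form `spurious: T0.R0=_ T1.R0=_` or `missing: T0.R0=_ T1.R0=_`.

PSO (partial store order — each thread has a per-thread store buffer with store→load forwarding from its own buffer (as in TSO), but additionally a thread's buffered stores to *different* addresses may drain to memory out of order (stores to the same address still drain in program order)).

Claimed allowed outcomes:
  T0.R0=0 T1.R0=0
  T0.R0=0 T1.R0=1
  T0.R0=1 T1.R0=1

outcome vector order: (T0.R0,T1.R0)
PSO: 4 outcomes — {0/0, 0/1, 1/0, 1/1}
PSO∖claimed = {1/0}

missing: T0.R0=1 T1.R0=0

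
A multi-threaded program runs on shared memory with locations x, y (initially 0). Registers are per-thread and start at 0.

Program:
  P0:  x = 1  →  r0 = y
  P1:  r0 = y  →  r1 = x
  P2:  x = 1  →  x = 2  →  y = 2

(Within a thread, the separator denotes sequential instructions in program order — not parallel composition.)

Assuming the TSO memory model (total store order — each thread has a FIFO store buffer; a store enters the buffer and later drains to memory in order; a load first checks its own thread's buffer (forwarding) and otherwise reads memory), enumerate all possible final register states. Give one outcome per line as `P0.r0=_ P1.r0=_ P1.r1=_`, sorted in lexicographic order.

outcome vector order: (P0.r0,P1.r0,P1.r1)
|TSO outcomes| = 10

P0.r0=0 P1.r0=0 P1.r1=0
P0.r0=0 P1.r0=0 P1.r1=1
P0.r0=0 P1.r0=0 P1.r1=2
P0.r0=0 P1.r0=2 P1.r1=1
P0.r0=0 P1.r0=2 P1.r1=2
P0.r0=2 P1.r0=0 P1.r1=0
P0.r0=2 P1.r0=0 P1.r1=1
P0.r0=2 P1.r0=0 P1.r1=2
P0.r0=2 P1.r0=2 P1.r1=1
P0.r0=2 P1.r0=2 P1.r1=2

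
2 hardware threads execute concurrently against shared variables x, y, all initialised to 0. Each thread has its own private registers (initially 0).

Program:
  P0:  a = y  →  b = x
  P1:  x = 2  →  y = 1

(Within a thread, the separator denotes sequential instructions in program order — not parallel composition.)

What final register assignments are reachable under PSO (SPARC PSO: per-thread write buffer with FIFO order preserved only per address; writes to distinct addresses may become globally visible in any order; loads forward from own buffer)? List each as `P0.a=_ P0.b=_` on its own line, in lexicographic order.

P0.a=0 P0.b=0
P0.a=0 P0.b=2
P0.a=1 P0.b=0
P0.a=1 P0.b=2

outcome vector order: (P0.a,P0.b)
|PSO outcomes| = 4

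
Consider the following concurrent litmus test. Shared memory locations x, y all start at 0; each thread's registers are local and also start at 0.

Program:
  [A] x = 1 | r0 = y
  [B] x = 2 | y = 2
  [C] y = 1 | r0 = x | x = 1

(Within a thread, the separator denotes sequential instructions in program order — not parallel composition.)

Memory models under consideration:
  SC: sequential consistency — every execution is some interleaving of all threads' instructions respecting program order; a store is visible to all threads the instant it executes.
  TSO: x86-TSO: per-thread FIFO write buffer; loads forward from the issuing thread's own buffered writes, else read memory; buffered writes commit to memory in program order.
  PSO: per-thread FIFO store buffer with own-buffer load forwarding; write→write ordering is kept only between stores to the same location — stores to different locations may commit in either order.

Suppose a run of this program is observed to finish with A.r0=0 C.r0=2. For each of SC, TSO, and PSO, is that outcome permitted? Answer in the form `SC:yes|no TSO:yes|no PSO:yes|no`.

outcome vector order: (A.r0,C.r0)
SC (8): (0,1), (0,2), (1,0), (1,1), (1,2), (2,0), (2,1), (2,2)
TSO (9): (0,0), (0,1), (0,2), (1,0), (1,1), (1,2), (2,0), (2,1), (2,2)
PSO (9): (0,0), (0,1), (0,2), (1,0), (1,1), (1,2), (2,0), (2,1), (2,2)
target (0,2) ∈ {SC,TSO,PSO}

SC:yes TSO:yes PSO:yes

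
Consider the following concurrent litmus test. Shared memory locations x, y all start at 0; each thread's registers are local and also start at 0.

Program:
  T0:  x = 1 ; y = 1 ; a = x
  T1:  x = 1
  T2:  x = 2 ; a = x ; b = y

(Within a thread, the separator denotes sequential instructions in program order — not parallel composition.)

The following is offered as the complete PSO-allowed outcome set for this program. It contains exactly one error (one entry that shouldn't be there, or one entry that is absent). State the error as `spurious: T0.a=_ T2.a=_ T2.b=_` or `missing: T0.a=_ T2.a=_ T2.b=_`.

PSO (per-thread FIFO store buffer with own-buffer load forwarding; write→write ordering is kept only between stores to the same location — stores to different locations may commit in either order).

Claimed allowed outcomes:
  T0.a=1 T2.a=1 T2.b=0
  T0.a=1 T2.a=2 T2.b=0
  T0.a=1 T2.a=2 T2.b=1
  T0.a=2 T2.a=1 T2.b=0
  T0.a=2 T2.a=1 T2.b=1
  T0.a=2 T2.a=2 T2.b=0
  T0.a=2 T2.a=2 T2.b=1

outcome vector order: (T0.a,T2.a,T2.b)
PSO (8): (1,1,0) (1,1,1) (1,2,0) (1,2,1) (2,1,0) (2,1,1) (2,2,0) (2,2,1)
PSO∖claimed = {(1,1,1)}

missing: T0.a=1 T2.a=1 T2.b=1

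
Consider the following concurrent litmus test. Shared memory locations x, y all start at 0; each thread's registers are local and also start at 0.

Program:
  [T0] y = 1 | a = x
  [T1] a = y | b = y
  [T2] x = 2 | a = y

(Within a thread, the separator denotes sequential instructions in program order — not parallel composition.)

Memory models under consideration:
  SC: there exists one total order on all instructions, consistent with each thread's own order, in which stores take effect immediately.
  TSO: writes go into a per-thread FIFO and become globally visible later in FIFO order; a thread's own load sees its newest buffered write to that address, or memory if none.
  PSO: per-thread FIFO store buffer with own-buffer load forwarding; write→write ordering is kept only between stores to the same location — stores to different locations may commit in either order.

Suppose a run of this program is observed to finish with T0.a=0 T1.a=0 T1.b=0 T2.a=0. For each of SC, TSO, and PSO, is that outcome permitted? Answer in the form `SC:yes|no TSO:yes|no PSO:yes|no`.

outcome vector order: (T0.a,T1.a,T1.b,T2.a)
under SC → 0001, 0011, 0111, 2000, 2001, 2010, 2011, 2110, 2111
under TSO → 0000, 0001, 0010, 0011, 0110, 0111, 2000, 2001, 2010, 2011, 2110, 2111
under PSO → 0000, 0001, 0010, 0011, 0110, 0111, 2000, 2001, 2010, 2011, 2110, 2111
target 0000 ∈ {TSO,PSO}

SC:no TSO:yes PSO:yes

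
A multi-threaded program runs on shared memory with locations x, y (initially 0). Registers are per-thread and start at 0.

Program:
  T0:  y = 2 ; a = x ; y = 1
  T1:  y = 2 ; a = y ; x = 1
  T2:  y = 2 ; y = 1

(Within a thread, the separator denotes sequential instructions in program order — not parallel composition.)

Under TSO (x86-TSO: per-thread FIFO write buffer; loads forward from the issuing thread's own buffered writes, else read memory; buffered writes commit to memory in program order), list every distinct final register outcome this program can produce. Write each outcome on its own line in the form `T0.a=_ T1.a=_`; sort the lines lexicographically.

T0.a=0 T1.a=1
T0.a=0 T1.a=2
T0.a=1 T1.a=1
T0.a=1 T1.a=2

outcome vector order: (T0.a,T1.a)
|TSO outcomes| = 4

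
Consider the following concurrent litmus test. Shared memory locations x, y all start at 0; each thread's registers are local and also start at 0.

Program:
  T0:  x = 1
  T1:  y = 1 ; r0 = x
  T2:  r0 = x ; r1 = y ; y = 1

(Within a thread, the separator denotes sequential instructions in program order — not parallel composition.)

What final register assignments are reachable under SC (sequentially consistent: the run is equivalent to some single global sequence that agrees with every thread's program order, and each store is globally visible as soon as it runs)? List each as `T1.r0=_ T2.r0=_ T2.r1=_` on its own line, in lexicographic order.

outcome vector order: (T1.r0,T2.r0,T2.r1)
|SC outcomes| = 7

T1.r0=0 T2.r0=0 T2.r1=0
T1.r0=0 T2.r0=0 T2.r1=1
T1.r0=0 T2.r0=1 T2.r1=1
T1.r0=1 T2.r0=0 T2.r1=0
T1.r0=1 T2.r0=0 T2.r1=1
T1.r0=1 T2.r0=1 T2.r1=0
T1.r0=1 T2.r0=1 T2.r1=1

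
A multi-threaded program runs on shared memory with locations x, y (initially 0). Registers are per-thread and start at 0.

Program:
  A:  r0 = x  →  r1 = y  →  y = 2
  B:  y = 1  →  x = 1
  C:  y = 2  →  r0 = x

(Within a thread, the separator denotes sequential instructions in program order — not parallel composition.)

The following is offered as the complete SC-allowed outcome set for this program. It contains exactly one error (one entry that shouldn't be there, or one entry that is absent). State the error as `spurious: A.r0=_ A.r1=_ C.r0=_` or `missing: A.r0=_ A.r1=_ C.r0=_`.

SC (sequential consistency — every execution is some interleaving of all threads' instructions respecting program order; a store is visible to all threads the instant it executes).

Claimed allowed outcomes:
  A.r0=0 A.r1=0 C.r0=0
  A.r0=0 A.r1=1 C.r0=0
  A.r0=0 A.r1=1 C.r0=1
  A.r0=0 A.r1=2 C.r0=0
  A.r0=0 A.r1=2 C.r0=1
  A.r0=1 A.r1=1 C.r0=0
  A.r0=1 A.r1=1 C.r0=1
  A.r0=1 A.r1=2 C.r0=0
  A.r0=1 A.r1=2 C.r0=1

missing: A.r0=0 A.r1=0 C.r0=1

outcome vector order: (A.r0,A.r1,C.r0)
SC: 10 outcomes — {000 001 010 011 020 021 110 111 120 121}
SC∖claimed = {001}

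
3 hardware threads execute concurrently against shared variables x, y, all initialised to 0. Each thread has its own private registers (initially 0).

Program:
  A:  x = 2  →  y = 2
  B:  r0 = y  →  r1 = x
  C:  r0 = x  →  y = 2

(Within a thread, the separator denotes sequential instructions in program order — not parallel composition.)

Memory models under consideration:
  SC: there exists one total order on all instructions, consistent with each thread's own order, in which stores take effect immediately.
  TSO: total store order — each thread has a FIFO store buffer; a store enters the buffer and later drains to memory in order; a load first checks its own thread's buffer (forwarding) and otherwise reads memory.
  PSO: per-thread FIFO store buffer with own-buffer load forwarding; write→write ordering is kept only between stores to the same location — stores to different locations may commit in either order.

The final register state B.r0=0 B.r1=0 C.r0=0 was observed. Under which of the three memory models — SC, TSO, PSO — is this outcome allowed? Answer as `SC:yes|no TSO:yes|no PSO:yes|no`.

SC:yes TSO:yes PSO:yes

outcome vector order: (B.r0,B.r1,C.r0)
[SC] allowed = {000, 002, 020, 022, 200, 220, 222}
[TSO] allowed = {000, 002, 020, 022, 200, 220, 222}
[PSO] allowed = {000, 002, 020, 022, 200, 202, 220, 222}
target 000 ∈ {SC,TSO,PSO}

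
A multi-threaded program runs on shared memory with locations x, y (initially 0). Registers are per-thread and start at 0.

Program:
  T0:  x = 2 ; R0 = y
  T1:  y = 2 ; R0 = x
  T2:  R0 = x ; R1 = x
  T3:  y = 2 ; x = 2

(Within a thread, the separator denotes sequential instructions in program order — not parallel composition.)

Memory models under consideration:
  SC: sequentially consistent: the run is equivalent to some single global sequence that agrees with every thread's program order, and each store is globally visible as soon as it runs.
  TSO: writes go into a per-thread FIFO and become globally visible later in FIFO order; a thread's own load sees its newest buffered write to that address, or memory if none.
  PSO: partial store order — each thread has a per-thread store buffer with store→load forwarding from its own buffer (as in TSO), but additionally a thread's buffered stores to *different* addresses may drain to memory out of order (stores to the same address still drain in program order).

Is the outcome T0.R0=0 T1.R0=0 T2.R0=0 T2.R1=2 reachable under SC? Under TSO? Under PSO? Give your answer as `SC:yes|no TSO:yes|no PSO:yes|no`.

SC:no TSO:yes PSO:yes

outcome vector order: (T0.R0,T1.R0,T2.R0,T2.R1)
under SC → 0/2/0/0; 0/2/0/2; 0/2/2/2; 2/0/0/0; 2/0/0/2; 2/0/2/2; 2/2/0/0; 2/2/0/2; 2/2/2/2
under TSO → 0/0/0/0; 0/0/0/2; 0/0/2/2; 0/2/0/0; 0/2/0/2; 0/2/2/2; 2/0/0/0; 2/0/0/2; 2/0/2/2; 2/2/0/0; 2/2/0/2; 2/2/2/2
under PSO → 0/0/0/0; 0/0/0/2; 0/0/2/2; 0/2/0/0; 0/2/0/2; 0/2/2/2; 2/0/0/0; 2/0/0/2; 2/0/2/2; 2/2/0/0; 2/2/0/2; 2/2/2/2
target 0/0/0/2 ∈ {TSO,PSO}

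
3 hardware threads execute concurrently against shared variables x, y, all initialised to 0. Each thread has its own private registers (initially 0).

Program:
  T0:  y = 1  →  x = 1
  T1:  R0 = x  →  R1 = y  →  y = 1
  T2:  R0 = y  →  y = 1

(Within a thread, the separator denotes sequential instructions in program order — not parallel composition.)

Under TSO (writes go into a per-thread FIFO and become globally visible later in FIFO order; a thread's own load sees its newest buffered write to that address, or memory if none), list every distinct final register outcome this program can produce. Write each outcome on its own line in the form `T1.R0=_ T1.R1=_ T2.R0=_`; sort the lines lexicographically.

outcome vector order: (T1.R0,T1.R1,T2.R0)
|TSO outcomes| = 6

T1.R0=0 T1.R1=0 T2.R0=0
T1.R0=0 T1.R1=0 T2.R0=1
T1.R0=0 T1.R1=1 T2.R0=0
T1.R0=0 T1.R1=1 T2.R0=1
T1.R0=1 T1.R1=1 T2.R0=0
T1.R0=1 T1.R1=1 T2.R0=1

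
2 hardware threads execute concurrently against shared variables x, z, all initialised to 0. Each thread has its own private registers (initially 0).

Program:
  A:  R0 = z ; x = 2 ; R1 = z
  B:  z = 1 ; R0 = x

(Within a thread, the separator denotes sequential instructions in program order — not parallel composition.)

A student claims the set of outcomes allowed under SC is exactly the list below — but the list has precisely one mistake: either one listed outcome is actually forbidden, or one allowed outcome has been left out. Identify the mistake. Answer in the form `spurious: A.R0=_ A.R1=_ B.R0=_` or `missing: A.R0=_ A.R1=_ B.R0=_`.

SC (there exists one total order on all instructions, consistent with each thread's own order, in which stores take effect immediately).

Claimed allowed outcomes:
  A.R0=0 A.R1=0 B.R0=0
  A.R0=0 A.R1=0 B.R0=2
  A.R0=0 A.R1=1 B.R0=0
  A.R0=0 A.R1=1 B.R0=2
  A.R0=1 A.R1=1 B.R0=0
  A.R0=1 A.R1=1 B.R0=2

outcome vector order: (A.R0,A.R1,B.R0)
SC: 5 outcomes — {<0 0 2>, <0 1 0>, <0 1 2>, <1 1 0>, <1 1 2>}
claimed∖SC = {<0 0 0>}

spurious: A.R0=0 A.R1=0 B.R0=0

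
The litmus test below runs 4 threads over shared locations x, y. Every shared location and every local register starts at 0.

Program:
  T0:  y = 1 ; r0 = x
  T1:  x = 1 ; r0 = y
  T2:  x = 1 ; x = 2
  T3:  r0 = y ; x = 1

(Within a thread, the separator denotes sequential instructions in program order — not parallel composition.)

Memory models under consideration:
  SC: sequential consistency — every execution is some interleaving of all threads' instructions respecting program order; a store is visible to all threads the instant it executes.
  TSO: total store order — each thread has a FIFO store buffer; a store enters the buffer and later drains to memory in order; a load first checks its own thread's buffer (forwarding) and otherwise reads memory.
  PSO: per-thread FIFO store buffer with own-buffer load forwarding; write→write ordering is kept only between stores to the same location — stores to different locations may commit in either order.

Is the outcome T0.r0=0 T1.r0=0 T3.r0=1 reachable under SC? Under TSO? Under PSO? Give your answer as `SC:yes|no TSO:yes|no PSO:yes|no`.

SC:no TSO:yes PSO:yes

outcome vector order: (T0.r0,T1.r0,T3.r0)
SC (10): 0/1/0 0/1/1 1/0/0 1/0/1 1/1/0 1/1/1 2/0/0 2/0/1 2/1/0 2/1/1
TSO (12): 0/0/0 0/0/1 0/1/0 0/1/1 1/0/0 1/0/1 1/1/0 1/1/1 2/0/0 2/0/1 2/1/0 2/1/1
PSO (12): 0/0/0 0/0/1 0/1/0 0/1/1 1/0/0 1/0/1 1/1/0 1/1/1 2/0/0 2/0/1 2/1/0 2/1/1
target 0/0/1 ∈ {TSO,PSO}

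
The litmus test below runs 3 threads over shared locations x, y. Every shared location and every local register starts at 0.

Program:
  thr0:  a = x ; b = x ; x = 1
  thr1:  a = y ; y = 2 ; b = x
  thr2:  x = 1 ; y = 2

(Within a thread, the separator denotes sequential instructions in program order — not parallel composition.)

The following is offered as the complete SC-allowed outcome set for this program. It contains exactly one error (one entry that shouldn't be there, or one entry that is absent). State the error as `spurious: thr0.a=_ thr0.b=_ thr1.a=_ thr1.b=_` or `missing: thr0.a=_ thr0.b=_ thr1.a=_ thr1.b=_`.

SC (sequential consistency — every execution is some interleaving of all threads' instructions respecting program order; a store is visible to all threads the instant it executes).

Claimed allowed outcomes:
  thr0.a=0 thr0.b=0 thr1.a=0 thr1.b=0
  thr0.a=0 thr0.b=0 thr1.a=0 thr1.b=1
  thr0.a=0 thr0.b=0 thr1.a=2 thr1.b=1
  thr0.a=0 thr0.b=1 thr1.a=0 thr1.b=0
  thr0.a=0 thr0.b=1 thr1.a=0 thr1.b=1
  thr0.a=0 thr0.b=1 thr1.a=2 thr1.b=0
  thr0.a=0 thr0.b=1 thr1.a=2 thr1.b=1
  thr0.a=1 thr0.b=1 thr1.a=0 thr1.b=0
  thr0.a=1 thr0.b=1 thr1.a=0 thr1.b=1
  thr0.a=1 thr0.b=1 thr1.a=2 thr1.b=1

spurious: thr0.a=0 thr0.b=1 thr1.a=2 thr1.b=0

outcome vector order: (thr0.a,thr0.b,thr1.a,thr1.b)
under SC → 0/0/0/0; 0/0/0/1; 0/0/2/1; 0/1/0/0; 0/1/0/1; 0/1/2/1; 1/1/0/0; 1/1/0/1; 1/1/2/1
claimed∖SC = {0/1/2/0}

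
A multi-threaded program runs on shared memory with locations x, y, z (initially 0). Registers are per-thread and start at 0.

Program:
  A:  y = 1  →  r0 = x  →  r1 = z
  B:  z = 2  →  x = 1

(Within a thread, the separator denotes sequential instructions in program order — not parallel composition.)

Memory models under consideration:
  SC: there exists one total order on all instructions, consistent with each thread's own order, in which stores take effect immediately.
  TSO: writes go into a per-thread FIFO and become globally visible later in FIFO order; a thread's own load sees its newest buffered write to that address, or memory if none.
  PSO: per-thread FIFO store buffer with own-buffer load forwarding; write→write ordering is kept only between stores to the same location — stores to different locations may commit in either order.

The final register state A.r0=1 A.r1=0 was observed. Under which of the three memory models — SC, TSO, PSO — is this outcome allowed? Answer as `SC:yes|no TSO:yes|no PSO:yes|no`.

SC:no TSO:no PSO:yes

outcome vector order: (A.r0,A.r1)
[SC] allowed = {<0 0> <0 2> <1 2>}
[TSO] allowed = {<0 0> <0 2> <1 2>}
[PSO] allowed = {<0 0> <0 2> <1 0> <1 2>}
target <1 0> ∈ {PSO}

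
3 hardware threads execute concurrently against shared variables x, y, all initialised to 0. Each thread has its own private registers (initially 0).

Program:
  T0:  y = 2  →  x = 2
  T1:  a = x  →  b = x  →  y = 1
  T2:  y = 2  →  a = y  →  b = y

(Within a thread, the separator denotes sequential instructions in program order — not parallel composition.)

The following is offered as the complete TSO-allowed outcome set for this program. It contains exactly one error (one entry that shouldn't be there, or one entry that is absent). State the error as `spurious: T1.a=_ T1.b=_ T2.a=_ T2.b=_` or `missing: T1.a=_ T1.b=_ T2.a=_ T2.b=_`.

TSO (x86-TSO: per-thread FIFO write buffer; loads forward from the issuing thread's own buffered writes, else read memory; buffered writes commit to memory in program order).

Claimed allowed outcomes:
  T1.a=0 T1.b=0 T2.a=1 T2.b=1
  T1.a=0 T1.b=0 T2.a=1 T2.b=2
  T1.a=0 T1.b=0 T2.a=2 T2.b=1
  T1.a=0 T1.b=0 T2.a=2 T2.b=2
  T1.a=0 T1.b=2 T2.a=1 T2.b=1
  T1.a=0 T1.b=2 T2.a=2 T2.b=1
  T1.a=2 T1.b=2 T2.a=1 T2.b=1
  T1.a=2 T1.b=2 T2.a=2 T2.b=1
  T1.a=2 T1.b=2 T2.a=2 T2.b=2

missing: T1.a=0 T1.b=2 T2.a=2 T2.b=2

outcome vector order: (T1.a,T1.b,T2.a,T2.b)
under TSO → (0,0,1,1), (0,0,1,2), (0,0,2,1), (0,0,2,2), (0,2,1,1), (0,2,2,1), (0,2,2,2), (2,2,1,1), (2,2,2,1), (2,2,2,2)
TSO∖claimed = {(0,2,2,2)}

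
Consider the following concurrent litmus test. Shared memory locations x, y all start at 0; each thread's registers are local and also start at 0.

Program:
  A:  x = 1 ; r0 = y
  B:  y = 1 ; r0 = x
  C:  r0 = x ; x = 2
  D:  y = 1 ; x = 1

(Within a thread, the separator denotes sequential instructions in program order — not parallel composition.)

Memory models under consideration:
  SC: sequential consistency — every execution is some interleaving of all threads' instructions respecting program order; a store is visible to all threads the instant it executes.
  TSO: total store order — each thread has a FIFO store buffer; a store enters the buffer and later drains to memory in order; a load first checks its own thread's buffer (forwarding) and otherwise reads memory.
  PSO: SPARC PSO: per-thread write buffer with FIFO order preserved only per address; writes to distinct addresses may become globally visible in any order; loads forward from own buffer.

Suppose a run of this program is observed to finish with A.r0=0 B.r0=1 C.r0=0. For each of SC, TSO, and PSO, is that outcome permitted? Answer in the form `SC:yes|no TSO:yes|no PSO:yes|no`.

SC:yes TSO:yes PSO:yes

outcome vector order: (A.r0,B.r0,C.r0)
SC: 10 outcomes — {010 011 020 021 100 101 110 111 120 121}
TSO: 12 outcomes — {000 001 010 011 020 021 100 101 110 111 120 121}
PSO: 12 outcomes — {000 001 010 011 020 021 100 101 110 111 120 121}
target 010 ∈ {SC,TSO,PSO}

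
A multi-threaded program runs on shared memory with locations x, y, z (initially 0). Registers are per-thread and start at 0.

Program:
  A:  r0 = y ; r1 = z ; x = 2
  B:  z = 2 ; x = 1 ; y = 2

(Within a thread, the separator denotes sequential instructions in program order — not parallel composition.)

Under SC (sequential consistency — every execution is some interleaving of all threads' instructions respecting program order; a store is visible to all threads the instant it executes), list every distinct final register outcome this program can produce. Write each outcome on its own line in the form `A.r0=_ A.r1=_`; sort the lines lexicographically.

A.r0=0 A.r1=0
A.r0=0 A.r1=2
A.r0=2 A.r1=2

outcome vector order: (A.r0,A.r1)
|SC outcomes| = 3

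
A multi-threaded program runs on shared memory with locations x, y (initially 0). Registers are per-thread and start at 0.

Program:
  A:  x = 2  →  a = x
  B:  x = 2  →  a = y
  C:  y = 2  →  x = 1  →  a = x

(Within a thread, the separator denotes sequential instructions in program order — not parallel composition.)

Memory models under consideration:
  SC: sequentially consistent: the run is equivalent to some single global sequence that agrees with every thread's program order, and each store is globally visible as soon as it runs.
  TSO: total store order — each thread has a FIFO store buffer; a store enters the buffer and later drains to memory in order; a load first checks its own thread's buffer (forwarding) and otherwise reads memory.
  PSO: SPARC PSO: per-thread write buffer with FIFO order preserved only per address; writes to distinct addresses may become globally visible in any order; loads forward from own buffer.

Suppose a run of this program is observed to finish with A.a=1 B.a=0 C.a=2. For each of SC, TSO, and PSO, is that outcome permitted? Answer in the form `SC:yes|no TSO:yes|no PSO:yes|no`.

SC:no TSO:yes PSO:yes

outcome vector order: (A.a,B.a,C.a)
under SC → 1/0/1 1/2/1 1/2/2 2/0/1 2/0/2 2/2/1 2/2/2
under TSO → 1/0/1 1/0/2 1/2/1 1/2/2 2/0/1 2/0/2 2/2/1 2/2/2
under PSO → 1/0/1 1/0/2 1/2/1 1/2/2 2/0/1 2/0/2 2/2/1 2/2/2
target 1/0/2 ∈ {TSO,PSO}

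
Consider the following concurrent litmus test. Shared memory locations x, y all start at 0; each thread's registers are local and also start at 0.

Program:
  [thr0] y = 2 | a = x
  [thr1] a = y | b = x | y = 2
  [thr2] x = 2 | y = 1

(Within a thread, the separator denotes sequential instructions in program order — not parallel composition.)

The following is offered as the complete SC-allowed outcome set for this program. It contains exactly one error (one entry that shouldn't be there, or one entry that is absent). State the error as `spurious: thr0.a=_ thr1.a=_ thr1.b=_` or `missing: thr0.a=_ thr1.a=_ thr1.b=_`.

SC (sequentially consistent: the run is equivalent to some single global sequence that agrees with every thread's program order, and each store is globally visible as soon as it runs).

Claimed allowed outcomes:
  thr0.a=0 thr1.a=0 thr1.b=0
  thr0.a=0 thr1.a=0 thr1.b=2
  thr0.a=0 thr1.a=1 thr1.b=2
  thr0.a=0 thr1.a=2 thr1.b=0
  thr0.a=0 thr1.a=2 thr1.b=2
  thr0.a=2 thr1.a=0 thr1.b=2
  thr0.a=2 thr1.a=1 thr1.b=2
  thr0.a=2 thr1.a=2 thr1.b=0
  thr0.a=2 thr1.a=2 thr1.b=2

missing: thr0.a=2 thr1.a=0 thr1.b=0

outcome vector order: (thr0.a,thr1.a,thr1.b)
[SC] allowed = {(0,0,0); (0,0,2); (0,1,2); (0,2,0); (0,2,2); (2,0,0); (2,0,2); (2,1,2); (2,2,0); (2,2,2)}
SC∖claimed = {(2,0,0)}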